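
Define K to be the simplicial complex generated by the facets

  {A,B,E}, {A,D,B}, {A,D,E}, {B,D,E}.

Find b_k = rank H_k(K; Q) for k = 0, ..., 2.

b_0 = 1, b_1 = 0, b_2 = 1.

K has 4 vertices, 6 edges, 4 triangles.
rank ∂_0 = 0, rank ∂_1 = 3 ⇒ b_0 = 4 − 0 − 3 = 1; all invariant factors of ∂_1 are 1 so no torsion. So H_0 ≅ Z.
rank ∂_1 = 3, rank ∂_2 = 3 ⇒ b_1 = 6 − 3 − 3 = 0; all invariant factors of ∂_2 are 1 so no torsion. So H_1 ≅ 0.
rank ∂_2 = 3, rank ∂_3 = 0 ⇒ b_2 = 4 − 3 − 0 = 1. So H_2 ≅ Z.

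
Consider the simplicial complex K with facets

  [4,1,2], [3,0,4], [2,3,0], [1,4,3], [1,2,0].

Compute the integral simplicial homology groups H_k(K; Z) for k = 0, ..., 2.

Order the vertices as 0 < 1 < 2 < 3 < 4. Listing each simplex with vertices in this order, K has dimension 2 with simplices:

  0-simplices (5): [0], [1], [2], [3], [4]
  1-simplices (10): [0,1], [0,2], [0,3], [0,4], [1,2], [1,3], [1,4], [2,3], [2,4], [3,4]
  2-simplices (5): [0,1,2], [0,2,3], [0,3,4], [1,2,4], [1,3,4]

giving chain groups C_0 ≅ Z^5, C_1 ≅ Z^10, C_2 ≅ Z^5.

Boundary ∂_1: C_1 → C_0 is given by ∂[p,q] = [q] − [p].
As a 5×10 matrix over Z this has rank 4, with invariant factors (1,1,1,1).

The boundary map ∂_2: C_2 → C_1 maps a triangle to the signed sum of its edges. For instance
  ∂[0,2,3] = [2,3] − [0,3] + [0,2],
  ∂[0,3,4] = [3,4] − [0,4] + [0,3].
The 10×5 boundary matrix has rank 5 and Smith normal form diag(1,1,1,1,1).

From H_k ≅ ker(∂_k) / im(∂_{k+1}) we obtain:

  H_0: rank C_0 − rank ∂_1 = 5 − 4 = 1, and the invariant factors of ∂_1 are all 1, so H_0 ≅ Z.
  H_1: rank ker ∂_1 − rank ∂_2 = (10 − 4) − 5 = 1, and the invariant factors of ∂_2 are all 1, so H_1 ≅ Z.
  H_2: rank ker ∂_2 − rank ∂_3 = (5 − 5) − 0 = 0, and there is no ∂_3, so H_2 ≅ 0.

H_0 = Z,  H_1 = Z,  H_2 = 0.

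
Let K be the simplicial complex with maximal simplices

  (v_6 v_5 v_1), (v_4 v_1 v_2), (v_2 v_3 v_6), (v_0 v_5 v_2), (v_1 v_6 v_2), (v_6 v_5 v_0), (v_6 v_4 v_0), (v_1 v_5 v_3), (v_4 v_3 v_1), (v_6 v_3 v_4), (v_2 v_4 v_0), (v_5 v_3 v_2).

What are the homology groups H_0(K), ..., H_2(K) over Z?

Take the total order v_0 < v_1 < v_2 < v_3 < v_4 < v_5 < v_6 on the vertex set. Then K (dimension 2) consists of the simplices:

  0-simplices (7): [v_0], [v_1], [v_2], [v_3], [v_4], [v_5], [v_6]
  1-simplices (18): (18 of them)
  2-simplices (12): (12 of them)

so the chain groups are C_0 ≅ Z^7, C_1 ≅ Z^18, C_2 ≅ Z^12.

The boundary map ∂_1: C_1 → C_0 is given by ∂[p,q] = [q] − [p]. For instance
  ∂[v_3,v_6] = [v_6] − [v_3].
As a 7×18 matrix over Z this has rank 6, with invariant factors (1,1,1,1,1,1).

∂_2: C_2 → C_1 acts by ∂[p,q,r] = [q,r] − [p,r] + [p,q]. For instance
  ∂[v_0,v_2,v_5] = [v_2,v_5] − [v_0,v_5] + [v_0,v_2],
  ∂[v_1,v_5,v_6] = [v_5,v_6] − [v_1,v_6] + [v_1,v_5].
This gives a 18×12 integer matrix of rank 12; reducing to Smith normal form yields diagonal entries (1,1,1,1,1,1,1,1,1,1,1,2).

Reading off H_k = ker ∂_k / im ∂_{k+1}:

  H_0: rank C_0 − rank ∂_1 = 7 − 6 = 1, and the invariant factors of ∂_1 are all 1, so H_0 ≅ Z.
  H_1: rank ker ∂_1 − rank ∂_2 = (18 − 6) − 12 = 0, and ∂_2 has invariant factor 2 > 1, so H_1 ≅ Z/2Z.
  H_2: rank ker ∂_2 − rank ∂_3 = (12 − 12) − 0 = 0, and there is no ∂_3, so H_2 ≅ 0.

H_0 = Z,  H_1 = Z/2Z,  H_2 = 0.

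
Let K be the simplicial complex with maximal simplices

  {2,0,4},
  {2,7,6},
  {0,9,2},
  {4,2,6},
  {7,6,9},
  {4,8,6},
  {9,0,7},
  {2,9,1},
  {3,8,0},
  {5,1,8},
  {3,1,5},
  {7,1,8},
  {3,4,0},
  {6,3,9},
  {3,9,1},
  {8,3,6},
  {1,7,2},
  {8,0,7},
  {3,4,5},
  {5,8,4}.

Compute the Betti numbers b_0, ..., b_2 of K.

b_0 = 1, b_1 = 1, b_2 = 0.

We work with the vertex ordering 0 < 1 < 2 < 3 < 4 < 5 < 6 < 7 < 8 < 9. The simplices of K, each written with vertices in increasing order, are:

  0-simplices (10): [0], [1], [2], [3], [4], [5], [6], [7], [8], [9]
  1-simplices (30): (30 of them)
  2-simplices (20): (20 of them)

Hence C_0 ≅ Z^10, C_1 ≅ Z^30, C_2 ≅ Z^20.

The boundary map ∂_1: C_1 → C_0 is given by ∂[p,q] = [q] − [p].
As a 10×30 matrix over Z this has rank 9, with invariant factors (1,1,1,1,1,1,1,1,1).

The boundary map ∂_2: C_2 → C_1 maps a triangle to the signed sum of its edges. For instance
  ∂[4,6,8] = [6,8] − [4,8] + [4,6],
  ∂[2,4,6] = [4,6] − [2,6] + [2,4].
The 30×20 boundary matrix has rank 20 and Smith normal form diag(1,1,1,1,1,1,1,1,1,1,1,1,1,1,1,1,1,1,1,2).

Now H_k = ker ∂_k / im ∂_{k+1}, so:

  H_0: rank C_0 − rank ∂_1 = 10 − 9 = 1, and the invariant factors of ∂_1 are all 1, so H_0 ≅ Z.
  H_1: rank ker ∂_1 − rank ∂_2 = (30 − 9) − 20 = 1, and ∂_2 has invariant factor 2 > 1, so H_1 ≅ Z ⊕ Z/2Z.
  H_2: rank ker ∂_2 − rank ∂_3 = (20 − 20) − 0 = 0, and there is no ∂_3, so H_2 ≅ 0.

Hence the Betti numbers are b_0 = 1, b_1 = 1, b_2 = 0.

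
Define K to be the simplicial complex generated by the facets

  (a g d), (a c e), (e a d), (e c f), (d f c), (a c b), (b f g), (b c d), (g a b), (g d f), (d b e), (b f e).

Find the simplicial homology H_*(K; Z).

H_0 = Z,  H_1 = Z/2Z,  H_2 = 0.

K has 7 vertices, 18 edges, 12 triangles.
rank ∂_0 = 0, rank ∂_1 = 6 ⇒ b_0 = 7 − 0 − 6 = 1; all invariant factors of ∂_1 are 1 so no torsion. So H_0 = Z.
rank ∂_1 = 6, rank ∂_2 = 12 ⇒ b_1 = 18 − 6 − 12 = 0; ∂_2 has invariant factor(s) [2] giving torsion. So H_1 = Z/2Z.
rank ∂_2 = 12, rank ∂_3 = 0 ⇒ b_2 = 12 − 12 − 0 = 0. So H_2 = 0.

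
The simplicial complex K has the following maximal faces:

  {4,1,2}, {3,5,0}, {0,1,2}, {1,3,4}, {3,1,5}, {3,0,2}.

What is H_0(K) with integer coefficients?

Fix the vertex order 0 < 1 < 2 < 3 < 4 < 5 and write every simplex with vertices in increasing order. Then dim K = 2 and the simplices of K are:

  0-simplices (6): [0], [1], [2], [3], [4], [5]
  1-simplices (12): [0,1], [0,2], [0,3], [0,5], [1,2], [1,3], [1,4], [1,5], [2,3], [2,4], [3,4], [3,5]
  2-simplices (6): [0,1,2], [0,2,3], [0,3,5], [1,2,4], [1,3,4], [1,3,5]

so the chain groups are C_0 ≅ Z^6, C_1 ≅ Z^12, C_2 ≅ Z^6.

Boundary ∂_1: C_1 → C_0 maps an edge to its endpoints' difference, ∂[p,q] = q − p.
The resulting 6×12 matrix has rank 5, and its Smith normal form has invariant factors (1,1,1,1,1).

The boundary map ∂_2: C_2 → C_1 sends each 2-simplex [p,q,r] to [q,r] − [p,r] + [p,q]. For instance
  ∂[1,3,5] = [3,5] − [1,5] + [1,3],
  ∂[0,3,5] = [3,5] − [0,5] + [0,3].
This gives a 12×6 integer matrix of rank 6; reducing to Smith normal form yields diagonal entries (1,1,1,1,1,1).

Computing H_k = (kernel of ∂_k) / (image of ∂_{k+1}):

  H_0: rank C_0 − rank ∂_1 = 6 − 5 = 1, and the invariant factors of ∂_1 are all 1, so H_0 ≅ Z.

(K is a triangulation of the cylinder S^1 x I.)

H_0 = Z.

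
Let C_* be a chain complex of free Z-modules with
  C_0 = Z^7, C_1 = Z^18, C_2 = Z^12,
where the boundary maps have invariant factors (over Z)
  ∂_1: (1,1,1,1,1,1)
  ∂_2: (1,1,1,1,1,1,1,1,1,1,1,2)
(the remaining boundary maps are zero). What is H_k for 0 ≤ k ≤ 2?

H_0 ≅ Z,  H_1 ≅ Z/2,  H_2 = 0.

H_0: b_0 = 7 − 0 − 6 = 1; torsion from ∂_1 factors > 1: none. So H_0 ≅ Z.
H_1: b_1 = 18 − 6 − 12 = 0; torsion from ∂_2 factors > 1: [2]. So H_1 ≅ Z/2.
H_2: b_2 = 12 − 12 − 0 = 0; torsion from ∂_3 factors > 1: none. So H_2 ≅ 0.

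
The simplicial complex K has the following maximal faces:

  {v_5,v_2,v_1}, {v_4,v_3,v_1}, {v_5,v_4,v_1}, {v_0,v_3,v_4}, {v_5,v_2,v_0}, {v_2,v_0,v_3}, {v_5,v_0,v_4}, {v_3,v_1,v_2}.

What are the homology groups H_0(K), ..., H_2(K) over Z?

H_0 ≅ Z,  H_1 = 0,  H_2 ≅ Z.

Fix the vertex order v_0 < v_1 < v_2 < v_3 < v_4 < v_5 and write every simplex with vertices in increasing order. Then dim K = 2 and the simplices of K are:

  0-simplices (6): [v_0], [v_1], [v_2], [v_3], [v_4], [v_5]
  1-simplices (12): [v_0,v_2], [v_0,v_3], [v_0,v_4], [v_0,v_5], [v_1,v_2], [v_1,v_3], [v_1,v_4], [v_1,v_5], [v_2,v_3], [v_2,v_5], [v_3,v_4], [v_4,v_5]
  2-simplices (8): [v_0,v_2,v_3], [v_0,v_2,v_5], [v_0,v_3,v_4], [v_0,v_4,v_5], [v_1,v_2,v_3], [v_1,v_2,v_5], [v_1,v_3,v_4], [v_1,v_4,v_5]

giving chain groups C_0 ≅ Z^6, C_1 ≅ Z^12, C_2 ≅ Z^8.

The boundary map ∂_1: C_1 → C_0 maps an edge to its endpoints' difference, ∂[p,q] = q − p. For instance
  ∂[v_1,v_5] = [v_5] − [v_1].
As a 6×12 matrix over Z this has rank 5, with invariant factors (1,1,1,1,1).

∂_2: C_2 → C_1 acts by ∂[p,q,r] = [q,r] − [p,r] + [p,q]. For instance
  ∂[v_0,v_4,v_5] = [v_4,v_5] − [v_0,v_5] + [v_0,v_4],
  ∂[v_1,v_3,v_4] = [v_3,v_4] − [v_1,v_4] + [v_1,v_3].
The resulting 12×8 matrix has rank 7, and its Smith normal form has invariant factors (1,1,1,1,1,1,1).

From H_k ≅ ker(∂_k) / im(∂_{k+1}) we obtain:

  H_0: rank C_0 − rank ∂_1 = 6 − 5 = 1, and the invariant factors of ∂_1 are all 1, so H_0 ≅ Z.
  H_1: rank ker ∂_1 − rank ∂_2 = (12 − 5) − 7 = 0, and the invariant factors of ∂_2 are all 1, so H_1 ≅ 0.
  H_2: rank ker ∂_2 − rank ∂_3 = (8 − 7) − 0 = 1, and there is no ∂_3, so H_2 ≅ Z.

As a check, the Euler characteristic is 6 − 12 + 8 = 2, which agrees with 1 − 0 + 1 = 2.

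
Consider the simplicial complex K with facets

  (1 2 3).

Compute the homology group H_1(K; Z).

Take the total order 1 < 2 < 3 on the vertex set. Then K (dimension 2) consists of the simplices:

  0-simplices (3): [1], [2], [3]
  1-simplices (3): [1,2], [1,3], [2,3]
  2-simplices (1): [1,2,3]

giving chain groups C_0 ≅ Z^3, C_1 ≅ Z^3, C_2 ≅ Z^1.

∂_1: C_1 → C_0 maps an edge to its endpoints' difference, ∂[p,q] = q − p. For instance
  ∂[2,3] = [3] − [2].
The 3×3 boundary matrix has rank 2 and Smith normal form diag(1,1).

∂_2: C_2 → C_1 acts by ∂[p,q,r] = [q,r] − [p,r] + [p,q]. For instance
  ∂[1,2,3] = [2,3] − [1,3] + [1,2].
As a 3×1 matrix over Z this has rank 1, with invariant factors (1).

From H_k ≅ ker(∂_k) / im(∂_{k+1}) we obtain:

  H_1: rank ker ∂_1 − rank ∂_2 = (3 − 2) − 1 = 0, and the invariant factors of ∂_2 are all 1, so H_1 = 0.

H_1 ≅ 0.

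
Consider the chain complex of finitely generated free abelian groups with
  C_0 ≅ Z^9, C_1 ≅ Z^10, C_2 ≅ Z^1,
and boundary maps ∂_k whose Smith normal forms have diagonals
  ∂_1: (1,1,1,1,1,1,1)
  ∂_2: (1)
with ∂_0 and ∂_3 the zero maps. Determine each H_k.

H_0 ≅ Z^2,  H_1 ≅ Z^2,  H_2 = 0.

H_0: b_0 = 9 − 0 − 7 = 2; torsion from ∂_1 factors > 1: none. So H_0 ≅ Z^2.
H_1: b_1 = 10 − 7 − 1 = 2; torsion from ∂_2 factors > 1: none. So H_1 ≅ Z^2.
H_2: b_2 = 1 − 1 − 0 = 0; torsion from ∂_3 factors > 1: none. So H_2 ≅ 0.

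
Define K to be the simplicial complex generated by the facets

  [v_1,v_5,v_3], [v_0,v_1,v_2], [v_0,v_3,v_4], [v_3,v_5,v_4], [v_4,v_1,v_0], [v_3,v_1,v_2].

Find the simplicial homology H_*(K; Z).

H_0 ≅ Z,  H_1 ≅ Z,  H_2 = 0.

Fix the vertex order v_0 < v_1 < v_2 < v_3 < v_4 < v_5 and write every simplex with vertices in increasing order. Then dim K = 2 and the simplices of K are:

  0-simplices (6): [v_0], [v_1], [v_2], [v_3], [v_4], [v_5]
  1-simplices (12): [v_0,v_1], [v_0,v_2], [v_0,v_3], [v_0,v_4], [v_1,v_2], [v_1,v_3], [v_1,v_4], [v_1,v_5], [v_2,v_3], [v_3,v_4], [v_3,v_5], [v_4,v_5]
  2-simplices (6): [v_0,v_1,v_2], [v_0,v_1,v_4], [v_0,v_3,v_4], [v_1,v_2,v_3], [v_1,v_3,v_5], [v_3,v_4,v_5]

giving chain groups C_0 ≅ Z^6, C_1 ≅ Z^12, C_2 ≅ Z^6.

∂_1: C_1 → C_0 sends each edge [p,q] (with p < q) to q − p.
The 6×12 boundary matrix has rank 5 and Smith normal form diag(1,1,1,1,1).

Boundary ∂_2: C_2 → C_1 maps a triangle to the signed sum of its edges. For instance
  ∂[v_1,v_2,v_3] = [v_2,v_3] − [v_1,v_3] + [v_1,v_2],
  ∂[v_1,v_3,v_5] = [v_3,v_5] − [v_1,v_5] + [v_1,v_3].
As a 12×6 matrix over Z this has rank 6, with invariant factors (1,1,1,1,1,1).

Computing H_k = (kernel of ∂_k) / (image of ∂_{k+1}):

  H_0: rank C_0 − rank ∂_1 = 6 − 5 = 1, and the invariant factors of ∂_1 are all 1, so H_0 = Z.
  H_1: rank ker ∂_1 − rank ∂_2 = (12 − 5) − 6 = 1, and the invariant factors of ∂_2 are all 1, so H_1 = Z.
  H_2: rank ker ∂_2 − rank ∂_3 = (6 − 6) − 0 = 0, and there is no ∂_3, so H_2 = 0.

As a check, the Euler characteristic is 6 − 12 + 6 = 0, which agrees with 1 − 1 + 0 = 0.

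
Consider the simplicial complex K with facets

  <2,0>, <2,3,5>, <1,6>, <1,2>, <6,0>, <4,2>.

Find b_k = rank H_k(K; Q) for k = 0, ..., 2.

Fix the vertex order 0 < 1 < 2 < 3 < 4 < 5 < 6 and write every simplex with vertices in increasing order. Then dim K = 2 and the simplices of K are:

  0-simplices (7): [0], [1], [2], [3], [4], [5], [6]
  1-simplices (8): [0,2], [0,6], [1,2], [1,6], [2,3], [2,4], [2,5], [3,5]
  2-simplices (1): [2,3,5]

giving chain groups C_0 ≅ Z^7, C_1 ≅ Z^8, C_2 ≅ Z^1.

Boundary ∂_1: C_1 → C_0 is given by ∂[p,q] = [q] − [p]. For instance
  ∂[2,4] = [4] − [2].
As a 7×8 matrix over Z this has rank 6, with invariant factors (1,1,1,1,1,1).

The boundary map ∂_2: C_2 → C_1 maps a triangle to the signed sum of its edges. For instance
  ∂[2,3,5] = [3,5] − [2,5] + [2,3].
As a 8×1 matrix over Z this has rank 1, with invariant factors (1).

Now H_k = ker ∂_k / im ∂_{k+1}, so:

  H_0: rank C_0 − rank ∂_1 = 7 − 6 = 1, and the invariant factors of ∂_1 are all 1, so H_0 = Z.
  H_1: rank ker ∂_1 − rank ∂_2 = (8 − 6) − 1 = 1, and the invariant factors of ∂_2 are all 1, so H_1 = Z.
  H_2: rank ker ∂_2 − rank ∂_3 = (1 − 1) − 0 = 0, and there is no ∂_3, so H_2 = 0.

Hence the Betti numbers are b_0 = 1, b_1 = 1, b_2 = 0.

b_0 = 1, b_1 = 1, b_2 = 0.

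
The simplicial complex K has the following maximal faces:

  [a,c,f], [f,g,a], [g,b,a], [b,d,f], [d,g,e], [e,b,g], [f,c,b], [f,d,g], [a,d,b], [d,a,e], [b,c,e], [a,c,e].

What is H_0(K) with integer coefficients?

H_0 = Z.

Order the vertices as a < b < c < d < e < f < g. Listing each simplex with vertices in this order, K has dimension 2 with simplices:

  0-simplices (7): a, b, c, d, e, f, g
  1-simplices (18): ab, ac, ad, ae, af, ag, bc, bd, be, bf, bg, ce, cf, de, df, dg, eg, fg
  2-simplices (12): abd, abg, ace, acf, ade, afg, bce, bcf, bdf, beg, deg, dfg

so the chain groups are C_0 ≅ Z^7, C_1 ≅ Z^18, C_2 ≅ Z^12.

The boundary map ∂_1: C_1 → C_0 sends each edge [p,q] (with p < q) to q − p.
The 7×18 boundary matrix has rank 6 and Smith normal form diag(1,1,1,1,1,1).

Boundary ∂_2: C_2 → C_1 acts by ∂[p,q,r] = [q,r] − [p,r] + [p,q]. For instance
  ∂acf = cf − af + ac,
  ∂deg = eg − dg + de.
As a 18×12 matrix over Z this has rank 12, with invariant factors (1,1,1,1,1,1,1,1,1,1,1,2).

Reading off H_k = ker ∂_k / im ∂_{k+1}:

  H_0: rank C_0 − rank ∂_1 = 7 − 6 = 1, and the invariant factors of ∂_1 are all 1, so H_0 = Z.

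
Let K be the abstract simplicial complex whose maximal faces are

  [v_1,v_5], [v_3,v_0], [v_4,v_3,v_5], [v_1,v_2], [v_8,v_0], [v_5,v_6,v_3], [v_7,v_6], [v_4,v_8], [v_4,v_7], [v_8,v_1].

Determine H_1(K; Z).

Order the vertices as v_0 < v_1 < v_2 < v_3 < v_4 < v_5 < v_6 < v_7 < v_8. Listing each simplex with vertices in this order, K has dimension 2 with simplices:

  0-simplices (9): [v_0], [v_1], [v_2], [v_3], [v_4], [v_5], [v_6], [v_7], [v_8]
  1-simplices (13): [v_0,v_3], [v_0,v_8], [v_1,v_2], [v_1,v_5], [v_1,v_8], [v_3,v_4], [v_3,v_5], [v_3,v_6], [v_4,v_5], [v_4,v_7], [v_4,v_8], [v_5,v_6], [v_6,v_7]
  2-simplices (2): [v_3,v_4,v_5], [v_3,v_5,v_6]

so the chain groups are C_0 ≅ Z^9, C_1 ≅ Z^13, C_2 ≅ Z^2.

The boundary map ∂_1: C_1 → C_0 maps an edge to its endpoints' difference, ∂[p,q] = q − p.
This gives a 9×13 integer matrix of rank 8; reducing to Smith normal form yields diagonal entries (1,1,1,1,1,1,1,1).

Boundary ∂_2: C_2 → C_1 maps a triangle to the signed sum of its edges. For instance
  ∂[v_3,v_4,v_5] = [v_4,v_5] − [v_3,v_5] + [v_3,v_4],
  ∂[v_3,v_5,v_6] = [v_5,v_6] − [v_3,v_6] + [v_3,v_5].
This gives a 13×2 integer matrix of rank 2; reducing to Smith normal form yields diagonal entries (1,1).

From H_k ≅ ker(∂_k) / im(∂_{k+1}) we obtain:

  H_1: rank ker ∂_1 − rank ∂_2 = (13 − 8) − 2 = 3, and the invariant factors of ∂_2 are all 1, so H_1 = Z^3.

H_1 = Z^3.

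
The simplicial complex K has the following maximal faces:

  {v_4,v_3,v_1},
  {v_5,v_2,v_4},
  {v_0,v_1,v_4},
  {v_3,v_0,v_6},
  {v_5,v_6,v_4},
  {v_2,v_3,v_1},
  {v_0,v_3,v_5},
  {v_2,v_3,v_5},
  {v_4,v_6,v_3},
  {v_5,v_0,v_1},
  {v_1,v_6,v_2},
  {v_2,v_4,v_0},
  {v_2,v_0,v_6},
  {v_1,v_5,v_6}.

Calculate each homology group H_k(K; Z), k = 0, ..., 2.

Take the total order v_0 < v_1 < v_2 < v_3 < v_4 < v_5 < v_6 on the vertex set. Then K (dimension 2) consists of the simplices:

  0-simplices (7): [v_0], [v_1], [v_2], [v_3], [v_4], [v_5], [v_6]
  1-simplices (21): (21 of them)
  2-simplices (14): (14 of them)

giving chain groups C_0 ≅ Z^7, C_1 ≅ Z^21, C_2 ≅ Z^14.

Boundary ∂_1: C_1 → C_0 is given by ∂[p,q] = [q] − [p]. For instance
  ∂[v_0,v_4] = [v_4] − [v_0].
The 7×21 boundary matrix has rank 6 and Smith normal form diag(1,1,1,1,1,1).

∂_2: C_2 → C_1 acts by ∂[p,q,r] = [q,r] − [p,r] + [p,q]. For instance
  ∂[v_1,v_3,v_4] = [v_3,v_4] − [v_1,v_4] + [v_1,v_3],
  ∂[v_1,v_2,v_6] = [v_2,v_6] − [v_1,v_6] + [v_1,v_2].
The resulting 21×14 matrix has rank 13, and its Smith normal form has invariant factors (1,1,1,1,1,1,1,1,1,1,1,1,1).

From H_k ≅ ker(∂_k) / im(∂_{k+1}) we obtain:

  H_0: rank C_0 − rank ∂_1 = 7 − 6 = 1, and the invariant factors of ∂_1 are all 1, so H_0 ≅ Z.
  H_1: rank ker ∂_1 − rank ∂_2 = (21 − 6) − 13 = 2, and the invariant factors of ∂_2 are all 1, so H_1 ≅ Z^2.
  H_2: rank ker ∂_2 − rank ∂_3 = (14 − 13) − 0 = 1, and there is no ∂_3, so H_2 ≅ Z.

As a check, the Euler characteristic is 7 − 21 + 14 = 0, which agrees with 1 − 2 + 1 = 0.

H_0 ≅ Z,  H_1 ≅ Z^2,  H_2 ≅ Z.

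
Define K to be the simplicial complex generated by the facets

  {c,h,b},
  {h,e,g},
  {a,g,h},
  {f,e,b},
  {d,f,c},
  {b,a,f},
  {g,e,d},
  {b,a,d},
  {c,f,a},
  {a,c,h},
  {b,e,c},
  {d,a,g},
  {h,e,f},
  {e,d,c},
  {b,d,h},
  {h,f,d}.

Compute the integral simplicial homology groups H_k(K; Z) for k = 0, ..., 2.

K has 8 vertices, 24 edges, 16 triangles.
rank ∂_0 = 0, rank ∂_1 = 7 ⇒ b_0 = 8 − 0 − 7 = 1; all invariant factors of ∂_1 are 1 so no torsion. So H_0 ≅ Z.
rank ∂_1 = 7, rank ∂_2 = 15 ⇒ b_1 = 24 − 7 − 15 = 2; all invariant factors of ∂_2 are 1 so no torsion. So H_1 ≅ Z^2.
rank ∂_2 = 15, rank ∂_3 = 0 ⇒ b_2 = 16 − 15 − 0 = 1. So H_2 ≅ Z.

H_0 = Z,  H_1 = Z^2,  H_2 = Z.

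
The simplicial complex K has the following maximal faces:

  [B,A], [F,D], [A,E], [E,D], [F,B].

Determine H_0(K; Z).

Order the vertices as A < B < D < E < F. Listing each simplex with vertices in this order, K has dimension 1 with simplices:

  0-simplices (5): A, B, D, E, F
  1-simplices (5): AB, AE, BF, DE, DF

so the chain groups are C_0 ≅ Z^5, C_1 ≅ Z^5.

Boundary ∂_1: C_1 → C_0 maps an edge to its endpoints' difference, ∂[p,q] = q − p.
This gives a 5×5 integer matrix of rank 4; reducing to Smith normal form yields diagonal entries (1,1,1,1).

From H_k ≅ ker(∂_k) / im(∂_{k+1}) we obtain:

  H_0: rank C_0 − rank ∂_1 = 5 − 4 = 1, and the invariant factors of ∂_1 are all 1, so H_0 = Z.

H_0 = Z.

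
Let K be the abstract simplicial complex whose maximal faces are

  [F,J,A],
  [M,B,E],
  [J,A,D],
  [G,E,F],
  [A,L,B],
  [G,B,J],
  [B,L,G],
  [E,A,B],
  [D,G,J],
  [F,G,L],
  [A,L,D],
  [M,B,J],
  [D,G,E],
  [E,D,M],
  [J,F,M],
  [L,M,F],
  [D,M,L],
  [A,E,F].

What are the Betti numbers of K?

Take the total order A < B < D < E < F < G < J < L < M on the vertex set. Then K (dimension 2) consists of the simplices:

  0-simplices (9): A, B, D, E, F, G, J, L, M
  1-simplices (27): AB, AD, AE, AF, AJ, AL, BE, BG, BJ, BL, BM, DE, DG, DJ, DL, DM, EF, EG, EM, FG, FJ, FL, FM, GJ, GL, JM, LM
  2-simplices (18): ABE, ABL, ADJ, ADL, AEF, AFJ, BEM, BGJ, BGL, BJM, DEG, DEM, DGJ, DLM, EFG, FGL, FJM, FLM

Hence C_0 ≅ Z^9, C_1 ≅ Z^27, C_2 ≅ Z^18.

The boundary map ∂_1: C_1 → C_0 sends each edge [p,q] (with p < q) to q − p. For instance
  ∂AL = L − A.
As a 9×27 matrix over Z this has rank 8, with invariant factors (1,1,1,1,1,1,1,1).

Boundary ∂_2: C_2 → C_1 sends each 2-simplex [p,q,r] to [q,r] − [p,r] + [p,q]. For instance
  ∂ADL = DL − AL + AD,
  ∂DEM = EM − DM + DE.
The resulting 27×18 matrix has rank 17, and its Smith normal form has invariant factors (1,1,1,1,1,1,1,1,1,1,1,1,1,1,1,1,1).

Reading off H_k = ker ∂_k / im ∂_{k+1}:

  H_0: rank C_0 − rank ∂_1 = 9 − 8 = 1, and the invariant factors of ∂_1 are all 1, so H_0 = Z.
  H_1: rank ker ∂_1 − rank ∂_2 = (27 − 8) − 17 = 2, and the invariant factors of ∂_2 are all 1, so H_1 = Z^2.
  H_2: rank ker ∂_2 − rank ∂_3 = (18 − 17) − 0 = 1, and there is no ∂_3, so H_2 = Z.

Hence the Betti numbers are b_0 = 1, b_1 = 2, b_2 = 1.

b_0 = 1, b_1 = 2, b_2 = 1.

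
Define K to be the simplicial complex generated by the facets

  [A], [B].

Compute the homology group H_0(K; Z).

We work with the vertex ordering A < B. The simplices of K, each written with vertices in increasing order, are:

  0-simplices (2): A, B

giving chain groups C_0 ≅ Z^2.

Reading off H_k = ker ∂_k / im ∂_{k+1}:

  H_0: rank C_0 − rank ∂_1 = 2 − 0 = 2, and there is no ∂_1, so H_0 ≅ Z^2.

H_0 ≅ Z^2.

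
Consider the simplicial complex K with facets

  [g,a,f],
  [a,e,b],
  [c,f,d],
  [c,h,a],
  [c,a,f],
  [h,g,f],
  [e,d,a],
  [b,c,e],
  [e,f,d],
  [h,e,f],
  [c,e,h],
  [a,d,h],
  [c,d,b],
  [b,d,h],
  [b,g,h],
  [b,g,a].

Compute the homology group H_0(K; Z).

Fix the vertex order a < b < c < d < e < f < g < h and write every simplex with vertices in increasing order. Then dim K = 2 and the simplices of K are:

  0-simplices (8): a, b, c, d, e, f, g, h
  1-simplices (24): ab, ac, ad, ae, af, ag, ah, bc, bd, be, bg, bh, cd, ce, cf, ch, de, df, dh, ef, eh, fg, fh, gh
  2-simplices (16): abe, abg, acf, ach, ade, adh, afg, bcd, bce, bdh, bgh, cdf, ceh, def, efh, fgh

giving chain groups C_0 ≅ Z^8, C_1 ≅ Z^24, C_2 ≅ Z^16.

Boundary ∂_1: C_1 → C_0 sends each edge [p,q] (with p < q) to q − p.
This gives a 8×24 integer matrix of rank 7; reducing to Smith normal form yields diagonal entries (1,1,1,1,1,1,1).

Boundary ∂_2: C_2 → C_1 acts by ∂[p,q,r] = [q,r] − [p,r] + [p,q]. For instance
  ∂def = ef − df + de,
  ∂abe = be − ae + ab.
The resulting 24×16 matrix has rank 15, and its Smith normal form has invariant factors (1,1,1,1,1,1,1,1,1,1,1,1,1,1,1).

From H_k ≅ ker(∂_k) / im(∂_{k+1}) we obtain:

  H_0: rank C_0 − rank ∂_1 = 8 − 7 = 1, and the invariant factors of ∂_1 are all 1, so H_0 ≅ Z.

H_0 = Z.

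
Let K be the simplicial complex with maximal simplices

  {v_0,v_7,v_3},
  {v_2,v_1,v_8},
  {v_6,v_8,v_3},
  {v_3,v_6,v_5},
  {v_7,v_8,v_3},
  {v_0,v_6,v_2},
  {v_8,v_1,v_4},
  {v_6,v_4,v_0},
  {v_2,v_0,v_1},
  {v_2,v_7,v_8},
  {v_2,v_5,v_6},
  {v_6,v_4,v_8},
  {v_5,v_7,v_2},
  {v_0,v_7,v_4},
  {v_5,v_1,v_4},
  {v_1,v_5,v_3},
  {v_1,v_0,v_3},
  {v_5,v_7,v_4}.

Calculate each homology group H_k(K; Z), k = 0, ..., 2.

Order the vertices as v_0 < v_1 < v_2 < v_3 < v_4 < v_5 < v_6 < v_7 < v_8. Listing each simplex with vertices in this order, K has dimension 2 with simplices:

  0-simplices (9): [v_0], [v_1], [v_2], [v_3], [v_4], [v_5], [v_6], [v_7], [v_8]
  1-simplices (27): (27 of them)
  2-simplices (18): (18 of them)

so the chain groups are C_0 ≅ Z^9, C_1 ≅ Z^27, C_2 ≅ Z^18.

Boundary ∂_1: C_1 → C_0 is given by ∂[p,q] = [q] − [p]. For instance
  ∂[v_1,v_5] = [v_5] − [v_1].
The 9×27 boundary matrix has rank 8 and Smith normal form diag(1,1,1,1,1,1,1,1).

∂_2: C_2 → C_1 maps a triangle to the signed sum of its edges. For instance
  ∂[v_3,v_6,v_8] = [v_6,v_8] − [v_3,v_8] + [v_3,v_6],
  ∂[v_1,v_2,v_8] = [v_2,v_8] − [v_1,v_8] + [v_1,v_2].
The 27×18 boundary matrix has rank 17 and Smith normal form diag(1,1,1,1,1,1,1,1,1,1,1,1,1,1,1,1,1).

From H_k ≅ ker(∂_k) / im(∂_{k+1}) we obtain:

  H_0: rank C_0 − rank ∂_1 = 9 − 8 = 1, and the invariant factors of ∂_1 are all 1, so H_0 = Z.
  H_1: rank ker ∂_1 − rank ∂_2 = (27 − 8) − 17 = 2, and the invariant factors of ∂_2 are all 1, so H_1 = Z^2.
  H_2: rank ker ∂_2 − rank ∂_3 = (18 − 17) − 0 = 1, and there is no ∂_3, so H_2 = Z.

H_0 = Z,  H_1 = Z^2,  H_2 = Z.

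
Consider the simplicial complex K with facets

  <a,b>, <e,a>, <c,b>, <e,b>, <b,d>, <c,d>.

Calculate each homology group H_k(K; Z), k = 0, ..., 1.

H_0 = Z,  H_1 = Z^2.

Order the vertices as a < b < c < d < e. Listing each simplex with vertices in this order, K has dimension 1 with simplices:

  0-simplices (5): a, b, c, d, e
  1-simplices (6): ab, ae, bc, bd, be, cd

so the chain groups are C_0 ≅ Z^5, C_1 ≅ Z^6.

∂_1: C_1 → C_0 maps an edge to its endpoints' difference, ∂[p,q] = q − p.
The 5×6 boundary matrix has rank 4 and Smith normal form diag(1,1,1,1).

From H_k ≅ ker(∂_k) / im(∂_{k+1}) we obtain:

  H_0: rank C_0 − rank ∂_1 = 5 − 4 = 1, and the invariant factors of ∂_1 are all 1, so H_0 ≅ Z.
  H_1: rank ker ∂_1 − rank ∂_2 = (6 − 4) − 0 = 2, and there is no ∂_2, so H_1 ≅ Z^2.

As a check, the Euler characteristic is 5 − 6 = -1, which agrees with 1 − 2 = -1.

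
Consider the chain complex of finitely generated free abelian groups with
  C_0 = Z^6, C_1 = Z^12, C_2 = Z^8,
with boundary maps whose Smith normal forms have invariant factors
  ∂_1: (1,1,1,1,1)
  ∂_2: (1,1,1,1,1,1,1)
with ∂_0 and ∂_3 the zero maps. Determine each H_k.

H_0: b_0 = 6 − 0 − 5 = 1; torsion from ∂_1 factors > 1: none. So H_0 = Z.
H_1: b_1 = 12 − 5 − 7 = 0; torsion from ∂_2 factors > 1: none. So H_1 = 0.
H_2: b_2 = 8 − 7 − 0 = 1; torsion from ∂_3 factors > 1: none. So H_2 = Z.

H_0 = Z,  H_1 = 0,  H_2 = Z.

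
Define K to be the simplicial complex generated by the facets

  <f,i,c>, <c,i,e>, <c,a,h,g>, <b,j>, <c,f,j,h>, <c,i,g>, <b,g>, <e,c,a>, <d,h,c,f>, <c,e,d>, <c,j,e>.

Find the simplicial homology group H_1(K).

H_1 = Z.

Take the total order a < b < c < d < e < f < g < h < i < j on the vertex set. Then K (dimension 3) consists of the simplices:

  0-simplices (10): a, b, c, d, e, f, g, h, i, j
  1-simplices (24): ac, ae, ag, ah, bg, bj, cd, ce, cf, cg, ch, ci, cj, de, df, dh, ei, ej, fh, fi, fj, gh, gi, hj
  2-simplices (17): ace, acg, ach, agh, cde, cdf, cdh, cei, cej, cfh, cfi, cfj, cgh, cgi, chj, dfh, fhj
  3-simplices (3): acgh, cdfh, cfhj

giving chain groups C_0 ≅ Z^10, C_1 ≅ Z^24, C_2 ≅ Z^17, C_3 ≅ Z^3.

The boundary map ∂_1: C_1 → C_0 is given by ∂[p,q] = [q] − [p].
As a 10×24 matrix over Z this has rank 9, with invariant factors (1,1,1,1,1,1,1,1,1).

Boundary ∂_2: C_2 → C_1 acts by ∂[p,q,r] = [q,r] − [p,r] + [p,q]. For instance
  ∂cdh = dh − ch + cd,
  ∂ach = ch − ah + ac.
The 24×17 boundary matrix has rank 14 and Smith normal form diag(1,1,1,1,1,1,1,1,1,1,1,1,1,1).

∂_3: C_3 → C_2 sends each 3-simplex σ to the alternating sum Σ_i (−1)^i (σ with its i-th vertex removed). For instance
  ∂cdfh = dfh − cfh + cdh − cdf,
  ∂cfhj = fhj − chj + cfj − cfh.
As a 17×3 matrix over Z this has rank 3, with invariant factors (1,1,1).

Now H_k = ker ∂_k / im ∂_{k+1}, so:

  H_1: rank ker ∂_1 − rank ∂_2 = (24 − 9) − 14 = 1, and the invariant factors of ∂_2 are all 1, so H_1 ≅ Z.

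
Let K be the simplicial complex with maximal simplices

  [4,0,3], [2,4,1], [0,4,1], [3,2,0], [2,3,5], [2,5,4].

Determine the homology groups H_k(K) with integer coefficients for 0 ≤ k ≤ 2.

H_0 = Z,  H_1 = Z,  H_2 = 0.

We work with the vertex ordering 0 < 1 < 2 < 3 < 4 < 5. The simplices of K, each written with vertices in increasing order, are:

  0-simplices (6): [0], [1], [2], [3], [4], [5]
  1-simplices (12): [0,1], [0,2], [0,3], [0,4], [1,2], [1,4], [2,3], [2,4], [2,5], [3,4], [3,5], [4,5]
  2-simplices (6): [0,1,4], [0,2,3], [0,3,4], [1,2,4], [2,3,5], [2,4,5]

so the chain groups are C_0 ≅ Z^6, C_1 ≅ Z^12, C_2 ≅ Z^6.

∂_1: C_1 → C_0 maps an edge to its endpoints' difference, ∂[p,q] = q − p. For instance
  ∂[0,4] = [4] − [0].
This gives a 6×12 integer matrix of rank 5; reducing to Smith normal form yields diagonal entries (1,1,1,1,1).

∂_2: C_2 → C_1 maps a triangle to the signed sum of its edges. For instance
  ∂[0,2,3] = [2,3] − [0,3] + [0,2],
  ∂[0,3,4] = [3,4] − [0,4] + [0,3].
This gives a 12×6 integer matrix of rank 6; reducing to Smith normal form yields diagonal entries (1,1,1,1,1,1).

Computing H_k = (kernel of ∂_k) / (image of ∂_{k+1}):

  H_0: rank C_0 − rank ∂_1 = 6 − 5 = 1, and the invariant factors of ∂_1 are all 1, so H_0 = Z.
  H_1: rank ker ∂_1 − rank ∂_2 = (12 − 5) − 6 = 1, and the invariant factors of ∂_2 are all 1, so H_1 = Z.
  H_2: rank ker ∂_2 − rank ∂_3 = (6 − 6) − 0 = 0, and there is no ∂_3, so H_2 = 0.

As a check, the Euler characteristic is 6 − 12 + 6 = 0, which agrees with 1 − 1 + 0 = 0.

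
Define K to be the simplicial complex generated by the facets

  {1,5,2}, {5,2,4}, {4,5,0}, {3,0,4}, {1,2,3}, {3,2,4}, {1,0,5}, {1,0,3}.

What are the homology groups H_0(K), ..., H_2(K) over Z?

Order the vertices as 0 < 1 < 2 < 3 < 4 < 5. Listing each simplex with vertices in this order, K has dimension 2 with simplices:

  0-simplices (6): [0], [1], [2], [3], [4], [5]
  1-simplices (12): [0,1], [0,3], [0,4], [0,5], [1,2], [1,3], [1,5], [2,3], [2,4], [2,5], [3,4], [4,5]
  2-simplices (8): [0,1,3], [0,1,5], [0,3,4], [0,4,5], [1,2,3], [1,2,5], [2,3,4], [2,4,5]

giving chain groups C_0 ≅ Z^6, C_1 ≅ Z^12, C_2 ≅ Z^8.

∂_1: C_1 → C_0 is given by ∂[p,q] = [q] − [p]. For instance
  ∂[2,4] = [4] − [2].
The 6×12 boundary matrix has rank 5 and Smith normal form diag(1,1,1,1,1).

Boundary ∂_2: C_2 → C_1 maps a triangle to the signed sum of its edges. For instance
  ∂[0,1,3] = [1,3] − [0,3] + [0,1],
  ∂[1,2,3] = [2,3] − [1,3] + [1,2].
As a 12×8 matrix over Z this has rank 7, with invariant factors (1,1,1,1,1,1,1).

Reading off H_k = ker ∂_k / im ∂_{k+1}:

  H_0: rank C_0 − rank ∂_1 = 6 − 5 = 1, and the invariant factors of ∂_1 are all 1, so H_0 ≅ Z.
  H_1: rank ker ∂_1 − rank ∂_2 = (12 − 5) − 7 = 0, and the invariant factors of ∂_2 are all 1, so H_1 ≅ 0.
  H_2: rank ker ∂_2 − rank ∂_3 = (8 − 7) − 0 = 1, and there is no ∂_3, so H_2 ≅ Z.

H_0 = Z,  H_1 = 0,  H_2 = Z.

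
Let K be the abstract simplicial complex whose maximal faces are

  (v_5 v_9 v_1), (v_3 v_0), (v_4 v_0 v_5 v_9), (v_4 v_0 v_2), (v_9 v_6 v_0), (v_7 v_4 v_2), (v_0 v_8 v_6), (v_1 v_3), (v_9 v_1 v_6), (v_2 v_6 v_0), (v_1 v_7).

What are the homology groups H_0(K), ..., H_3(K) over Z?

Order the vertices as v_0 < v_1 < v_2 < v_3 < v_4 < v_5 < v_6 < v_7 < v_8 < v_9. Listing each simplex with vertices in this order, K has dimension 3 with simplices:

  0-simplices (10): [v_0], [v_1], [v_2], [v_3], [v_4], [v_5], [v_6], [v_7], [v_8], [v_9]
  1-simplices (21): (21 of them)
  2-simplices (11): (11 of them)
  3-simplices (1): [v_0,v_4,v_5,v_9]

so the chain groups are C_0 ≅ Z^10, C_1 ≅ Z^21, C_2 ≅ Z^11, C_3 ≅ Z^1.

The boundary map ∂_1: C_1 → C_0 maps an edge to its endpoints' difference, ∂[p,q] = q − p.
As a 10×21 matrix over Z this has rank 9, with invariant factors (1,1,1,1,1,1,1,1,1).

∂_2: C_2 → C_1 acts by ∂[p,q,r] = [q,r] − [p,r] + [p,q]. For instance
  ∂[v_0,v_4,v_9] = [v_4,v_9] − [v_0,v_9] + [v_0,v_4],
  ∂[v_0,v_2,v_6] = [v_2,v_6] − [v_0,v_6] + [v_0,v_2].
As a 21×11 matrix over Z this has rank 10, with invariant factors (1,1,1,1,1,1,1,1,1,1).

Boundary ∂_3: C_3 → C_2 sends each 3-simplex σ to the alternating sum Σ_i (−1)^i (σ with its i-th vertex removed). For instance
  ∂[v_0,v_4,v_5,v_9] = [v_4,v_5,v_9] − [v_0,v_5,v_9] + [v_0,v_4,v_9] − [v_0,v_4,v_5].
The resulting 11×1 matrix has rank 1, and its Smith normal form has invariant factors (1).

Computing H_k = (kernel of ∂_k) / (image of ∂_{k+1}):

  H_0: rank C_0 − rank ∂_1 = 10 − 9 = 1, and the invariant factors of ∂_1 are all 1, so H_0 ≅ Z.
  H_1: rank ker ∂_1 − rank ∂_2 = (21 − 9) − 10 = 2, and the invariant factors of ∂_2 are all 1, so H_1 ≅ Z^2.
  H_2: rank ker ∂_2 − rank ∂_3 = (11 − 10) − 1 = 0, and the invariant factors of ∂_3 are all 1, so H_2 ≅ 0.
  H_3: rank ker ∂_3 − rank ∂_4 = (1 − 1) − 0 = 0, and there is no ∂_4, so H_3 ≅ 0.

H_0 = Z,  H_1 = Z^2,  H_2 = 0,  H_3 = 0.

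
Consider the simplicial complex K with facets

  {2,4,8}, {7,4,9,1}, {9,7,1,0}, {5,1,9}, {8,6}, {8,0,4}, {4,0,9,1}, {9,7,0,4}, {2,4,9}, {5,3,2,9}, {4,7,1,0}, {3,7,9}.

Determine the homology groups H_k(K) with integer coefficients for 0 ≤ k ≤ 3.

H_0 ≅ Z,  H_1 = 0,  H_2 = 0,  H_3 ≅ Z.

We work with the vertex ordering 0 < 1 < 2 < 3 < 4 < 5 < 6 < 7 < 8 < 9. The simplices of K, each written with vertices in increasing order, are:

  0-simplices (10): [0], [1], [2], [3], [4], [5], [6], [7], [8], [9]
  1-simplices (23): [0,1], [0,4], [0,7], [0,8], [0,9], [1,4], [1,5], [1,7], [1,9], [2,3], [2,4], [2,5], [2,8], [2,9], [3,5], [3,7], [3,9], [4,7], [4,8], [4,9], [5,9], [6,8], [7,9]
  2-simplices (19): (19 of them)
  3-simplices (6): [0,1,4,7], [0,1,4,9], [0,1,7,9], [0,4,7,9], [1,4,7,9], [2,3,5,9]

giving chain groups C_0 ≅ Z^10, C_1 ≅ Z^23, C_2 ≅ Z^19, C_3 ≅ Z^6.

Boundary ∂_1: C_1 → C_0 maps an edge to its endpoints' difference, ∂[p,q] = q − p. For instance
  ∂[7,9] = [9] − [7].
The resulting 10×23 matrix has rank 9, and its Smith normal form has invariant factors (1,1,1,1,1,1,1,1,1).

Boundary ∂_2: C_2 → C_1 acts by ∂[p,q,r] = [q,r] − [p,r] + [p,q]. For instance
  ∂[2,3,9] = [3,9] − [2,9] + [2,3],
  ∂[2,4,8] = [4,8] − [2,8] + [2,4].
The 23×19 boundary matrix has rank 14 and Smith normal form diag(1,1,1,1,1,1,1,1,1,1,1,1,1,1).

The boundary map ∂_3: C_3 → C_2 sends each 3-simplex σ to the alternating sum Σ_i (−1)^i (σ with its i-th vertex removed). For instance
  ∂[2,3,5,9] = [3,5,9] − [2,5,9] + [2,3,9] − [2,3,5],
  ∂[0,1,4,9] = [1,4,9] − [0,4,9] + [0,1,9] − [0,1,4].
The resulting 19×6 matrix has rank 5, and its Smith normal form has invariant factors (1,1,1,1,1).

Computing H_k = (kernel of ∂_k) / (image of ∂_{k+1}):

  H_0: rank C_0 − rank ∂_1 = 10 − 9 = 1, and the invariant factors of ∂_1 are all 1, so H_0 ≅ Z.
  H_1: rank ker ∂_1 − rank ∂_2 = (23 − 9) − 14 = 0, and the invariant factors of ∂_2 are all 1, so H_1 ≅ 0.
  H_2: rank ker ∂_2 − rank ∂_3 = (19 − 14) − 5 = 0, and the invariant factors of ∂_3 are all 1, so H_2 ≅ 0.
  H_3: rank ker ∂_3 − rank ∂_4 = (6 − 5) − 0 = 1, and there is no ∂_4, so H_3 ≅ Z.

As a check, the Euler characteristic is 10 − 23 + 19 − 6 = 0, which agrees with 1 − 0 + 0 − 1 = 0.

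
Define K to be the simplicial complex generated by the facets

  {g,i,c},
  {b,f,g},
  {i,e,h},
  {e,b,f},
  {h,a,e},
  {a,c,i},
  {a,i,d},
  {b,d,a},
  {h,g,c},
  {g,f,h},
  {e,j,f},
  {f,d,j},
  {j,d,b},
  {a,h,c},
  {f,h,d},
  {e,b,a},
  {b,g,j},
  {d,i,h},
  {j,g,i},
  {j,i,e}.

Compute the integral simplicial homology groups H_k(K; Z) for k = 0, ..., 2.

H_0 = Z,  H_1 = Z ⊕ Z/2,  H_2 = 0.

Order the vertices as a < b < c < d < e < f < g < h < i < j. Listing each simplex with vertices in this order, K has dimension 2 with simplices:

  0-simplices (10): a, b, c, d, e, f, g, h, i, j
  1-simplices (30): ab, ac, ad, ae, ah, ai, bd, be, bf, bg, bj, cg, ch, ci, df, dh, di, dj, ef, eh, ei, ej, fg, fh, fj, gh, gi, gj, hi, ij
  2-simplices (20): abd, abe, ach, aci, adi, aeh, bdj, bef, bfg, bgj, cgh, cgi, dfh, dfj, dhi, efj, ehi, eij, fgh, gij

giving chain groups C_0 ≅ Z^10, C_1 ≅ Z^30, C_2 ≅ Z^20.

Boundary ∂_1: C_1 → C_0 sends each edge [p,q] (with p < q) to q − p. For instance
  ∂di = i − d.
As a 10×30 matrix over Z this has rank 9, with invariant factors (1,1,1,1,1,1,1,1,1).

∂_2: C_2 → C_1 sends each 2-simplex [p,q,r] to [q,r] − [p,r] + [p,q]. For instance
  ∂abe = be − ae + ab,
  ∂abd = bd − ad + ab.
As a 30×20 matrix over Z this has rank 20, with invariant factors (1,1,1,1,1,1,1,1,1,1,1,1,1,1,1,1,1,1,1,2).

Computing H_k = (kernel of ∂_k) / (image of ∂_{k+1}):

  H_0: rank C_0 − rank ∂_1 = 10 − 9 = 1, and the invariant factors of ∂_1 are all 1, so H_0 = Z.
  H_1: rank ker ∂_1 − rank ∂_2 = (30 − 9) − 20 = 1, and ∂_2 has invariant factor 2 > 1, so H_1 = Z ⊕ Z/2.
  H_2: rank ker ∂_2 − rank ∂_3 = (20 − 20) − 0 = 0, and there is no ∂_3, so H_2 = 0.

As a check, the Euler characteristic is 10 − 30 + 20 = 0, which agrees with 1 − 1 + 0 = 0.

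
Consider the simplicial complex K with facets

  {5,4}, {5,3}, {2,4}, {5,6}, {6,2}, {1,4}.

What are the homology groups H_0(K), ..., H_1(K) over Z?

H_0 = Z,  H_1 = Z.

We work with the vertex ordering 1 < 2 < 3 < 4 < 5 < 6. The simplices of K, each written with vertices in increasing order, are:

  0-simplices (6): [1], [2], [3], [4], [5], [6]
  1-simplices (6): [1,4], [2,4], [2,6], [3,5], [4,5], [5,6]

giving chain groups C_0 ≅ Z^6, C_1 ≅ Z^6.

∂_1: C_1 → C_0 maps an edge to its endpoints' difference, ∂[p,q] = q − p. For instance
  ∂[1,4] = [4] − [1].
The 6×6 boundary matrix has rank 5 and Smith normal form diag(1,1,1,1,1).

Reading off H_k = ker ∂_k / im ∂_{k+1}:

  H_0: rank C_0 − rank ∂_1 = 6 − 5 = 1, and the invariant factors of ∂_1 are all 1, so H_0 = Z.
  H_1: rank ker ∂_1 − rank ∂_2 = (6 − 5) − 0 = 1, and there is no ∂_2, so H_1 = Z.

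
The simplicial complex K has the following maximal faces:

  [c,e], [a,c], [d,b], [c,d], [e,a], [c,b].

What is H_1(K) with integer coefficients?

We work with the vertex ordering a < b < c < d < e. The simplices of K, each written with vertices in increasing order, are:

  0-simplices (5): a, b, c, d, e
  1-simplices (6): ac, ae, bc, bd, cd, ce

Hence C_0 ≅ Z^5, C_1 ≅ Z^6.

∂_1: C_1 → C_0 is given by ∂[p,q] = [q] − [p]. For instance
  ∂ce = e − c.
As a 5×6 matrix over Z this has rank 4, with invariant factors (1,1,1,1).

Reading off H_k = ker ∂_k / im ∂_{k+1}:

  H_1: rank ker ∂_1 − rank ∂_2 = (6 − 4) − 0 = 2, and there is no ∂_2, so H_1 ≅ Z^2.

(K is a triangulation of a wedge of 2 circles.)

H_1 = Z^2.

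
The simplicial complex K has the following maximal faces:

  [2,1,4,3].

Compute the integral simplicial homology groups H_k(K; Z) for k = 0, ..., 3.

H_0 = Z,  H_1 = 0,  H_2 = 0,  H_3 = 0.

Take the total order 1 < 2 < 3 < 4 on the vertex set. Then K (dimension 3) consists of the simplices:

  0-simplices (4): [1], [2], [3], [4]
  1-simplices (6): [1,2], [1,3], [1,4], [2,3], [2,4], [3,4]
  2-simplices (4): [1,2,3], [1,2,4], [1,3,4], [2,3,4]
  3-simplices (1): [1,2,3,4]

Hence C_0 ≅ Z^4, C_1 ≅ Z^6, C_2 ≅ Z^4, C_3 ≅ Z^1.

∂_1: C_1 → C_0 is given by ∂[p,q] = [q] − [p].
As a 4×6 matrix over Z this has rank 3, with invariant factors (1,1,1).

The boundary map ∂_2: C_2 → C_1 maps a triangle to the signed sum of its edges. For instance
  ∂[2,3,4] = [3,4] − [2,4] + [2,3],
  ∂[1,2,3] = [2,3] − [1,3] + [1,2].
The 6×4 boundary matrix has rank 3 and Smith normal form diag(1,1,1).

The boundary map ∂_3: C_3 → C_2 sends each 3-simplex σ to the alternating sum Σ_i (−1)^i (σ with its i-th vertex removed). For instance
  ∂[1,2,3,4] = [2,3,4] − [1,3,4] + [1,2,4] − [1,2,3].
As a 4×1 matrix over Z this has rank 1, with invariant factors (1).

Computing H_k = (kernel of ∂_k) / (image of ∂_{k+1}):

  H_0: rank C_0 − rank ∂_1 = 4 − 3 = 1, and the invariant factors of ∂_1 are all 1, so H_0 = Z.
  H_1: rank ker ∂_1 − rank ∂_2 = (6 − 3) − 3 = 0, and the invariant factors of ∂_2 are all 1, so H_1 = 0.
  H_2: rank ker ∂_2 − rank ∂_3 = (4 − 3) − 1 = 0, and the invariant factors of ∂_3 are all 1, so H_2 = 0.
  H_3: rank ker ∂_3 − rank ∂_4 = (1 − 1) − 0 = 0, and there is no ∂_4, so H_3 = 0.

As a check, the Euler characteristic is 4 − 6 + 4 − 1 = 1, which agrees with 1 − 0 + 0 − 0 = 1.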